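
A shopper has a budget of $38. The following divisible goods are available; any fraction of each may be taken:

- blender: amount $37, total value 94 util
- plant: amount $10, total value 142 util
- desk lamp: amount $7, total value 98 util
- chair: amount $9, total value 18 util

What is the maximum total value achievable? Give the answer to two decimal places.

Take in order of value per unit:
- plant (142/10 per unit): all 10 → value 142, running total 142.00
- desk lamp (98/7 per unit): all 7 → value 98, running total 240.00
- blender (94/37 per unit): 21 of 37 → value 21×94/37 = 53.3514, running total 293.35
Total 293.35.

293.35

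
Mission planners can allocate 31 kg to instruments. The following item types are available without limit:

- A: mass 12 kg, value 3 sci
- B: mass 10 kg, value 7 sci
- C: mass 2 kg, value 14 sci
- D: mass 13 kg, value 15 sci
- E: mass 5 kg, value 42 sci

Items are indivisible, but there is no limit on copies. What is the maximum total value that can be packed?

252 sci

Best value-per-unit is E at 42/5; filling with it alone gives 6×42 = 252.
Optimal mix: 3×C + 5×E → mass 31, value 252.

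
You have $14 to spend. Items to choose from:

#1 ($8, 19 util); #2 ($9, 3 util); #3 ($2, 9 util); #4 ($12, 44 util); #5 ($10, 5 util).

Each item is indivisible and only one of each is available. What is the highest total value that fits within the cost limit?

Check high-value combinations within $14:
- #3+#4: cost 2+12=14, value 9+44=53
- #4: cost 12, value 44
- #1+#3: cost 8+2=10, value 19+9=28
Best: 53 util.

53 util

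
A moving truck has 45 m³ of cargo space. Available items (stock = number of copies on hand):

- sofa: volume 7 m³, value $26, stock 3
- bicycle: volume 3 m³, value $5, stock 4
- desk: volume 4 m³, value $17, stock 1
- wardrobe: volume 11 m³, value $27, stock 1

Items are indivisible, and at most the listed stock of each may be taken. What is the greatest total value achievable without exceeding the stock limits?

Top feasible selections:
- 3×sofa + 3×bicycle + 1×desk + 1×wardrobe: volume 45, value 137
- 3×sofa + 2×bicycle + 1×desk + 1×wardrobe: volume 42, value 132
- 3×sofa + 1×bicycle + 1×desk + 1×wardrobe: volume 39, value 127
- 3×sofa + 4×bicycle + 1×wardrobe: volume 44, value 125
Best: $137.

$137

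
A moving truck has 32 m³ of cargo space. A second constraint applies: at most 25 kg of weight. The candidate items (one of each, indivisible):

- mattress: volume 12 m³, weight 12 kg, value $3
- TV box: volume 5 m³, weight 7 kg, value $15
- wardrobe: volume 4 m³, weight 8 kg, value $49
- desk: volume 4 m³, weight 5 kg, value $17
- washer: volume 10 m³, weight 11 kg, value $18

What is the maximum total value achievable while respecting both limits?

$84

Feasible sets respecting both limits:
- wardrobe+desk+washer: volume 18, weight 24, value 84
- TV box+wardrobe+desk: volume 13, weight 20, value 81
- mattress+wardrobe+desk: volume 20, weight 25, value 69
- wardrobe+washer: volume 14, weight 19, value 67
Best: $84.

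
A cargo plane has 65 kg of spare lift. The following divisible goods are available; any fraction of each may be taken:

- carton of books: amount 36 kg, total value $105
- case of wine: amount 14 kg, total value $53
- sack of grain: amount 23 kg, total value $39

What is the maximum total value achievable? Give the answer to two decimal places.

Take in order of value per unit:
- case of wine (53/14 per unit): all 14 → value 53, running total 53.00
- carton of books (105/36 per unit): all 36 → value 105, running total 158.00
- sack of grain (39/23 per unit): 15 of 23 → value 15×39/23 = 25.4348, running total 183.43
Total 183.43.

183.43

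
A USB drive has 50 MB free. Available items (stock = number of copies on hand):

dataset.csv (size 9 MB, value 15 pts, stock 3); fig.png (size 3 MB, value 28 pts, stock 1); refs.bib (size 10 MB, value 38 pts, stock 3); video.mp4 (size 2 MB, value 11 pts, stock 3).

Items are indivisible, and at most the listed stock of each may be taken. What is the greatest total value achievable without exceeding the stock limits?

190 pts

Top feasible selections:
- 1×dataset.csv + 1×fig.png + 3×refs.bib + 3×video.mp4: size 48, value 190
- 1×dataset.csv + 1×fig.png + 3×refs.bib + 2×video.mp4: size 46, value 179
- 1×fig.png + 3×refs.bib + 3×video.mp4: size 39, value 175
- 1×dataset.csv + 1×fig.png + 3×refs.bib + 1×video.mp4: size 44, value 168
Best: 190 pts.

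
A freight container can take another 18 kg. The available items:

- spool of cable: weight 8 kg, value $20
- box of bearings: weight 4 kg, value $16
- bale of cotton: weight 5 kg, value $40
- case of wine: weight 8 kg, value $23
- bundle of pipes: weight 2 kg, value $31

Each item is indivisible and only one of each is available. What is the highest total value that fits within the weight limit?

$94

Check high-value combinations within 18 kg:
- bale of cotton+case of wine+bundle of pipes: weight 5+8+2=15, value 40+23+31=94
- spool of cable+bale of cotton+bundle of pipes: weight 8+5+2=15, value 20+40+31=91
- box of bearings+bale of cotton+bundle of pipes: weight 4+5+2=11, value 16+40+31=87
- box of bearings+bale of cotton+case of wine: weight 4+5+8=17, value 16+40+23=79
- spool of cable+box of bearings+bale of cotton: weight 8+4+5=17, value 20+16+40=76
Best: $94.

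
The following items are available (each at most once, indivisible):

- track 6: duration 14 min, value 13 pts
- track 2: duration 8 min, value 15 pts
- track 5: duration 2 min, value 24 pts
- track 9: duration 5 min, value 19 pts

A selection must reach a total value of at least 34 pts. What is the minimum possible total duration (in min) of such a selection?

7

Subsets with value ≥ 34, sorted by total duration:
- track 5+track 9: duration 7, value 43
- track 2+track 5: duration 10, value 39
- track 2+track 9: duration 13, value 34
Minimum duration: 7 min.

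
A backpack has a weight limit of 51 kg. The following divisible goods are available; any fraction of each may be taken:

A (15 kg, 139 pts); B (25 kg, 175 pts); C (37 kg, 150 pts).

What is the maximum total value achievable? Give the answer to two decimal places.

Take in order of value per unit:
- A (139/15 per unit): all 15 → value 139, running total 139.00
- B (175/25 per unit): all 25 → value 175, running total 314.00
- C (150/37 per unit): 11 of 37 → value 11×150/37 = 44.5946, running total 358.59
Total 358.59.

358.59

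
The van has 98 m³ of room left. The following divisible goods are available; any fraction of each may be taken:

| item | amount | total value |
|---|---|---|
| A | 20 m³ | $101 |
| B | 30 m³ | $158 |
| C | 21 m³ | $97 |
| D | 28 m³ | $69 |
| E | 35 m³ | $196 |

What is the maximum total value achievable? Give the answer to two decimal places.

Take in order of value per unit:
- E (196/35 per unit): all 35 → value 196, running total 196.00
- B (158/30 per unit): all 30 → value 158, running total 354.00
- A (101/20 per unit): all 20 → value 101, running total 455.00
- C (97/21 per unit): 13 of 21 → value 13×97/21 = 60.0476, running total 515.05
Total 515.05.

515.05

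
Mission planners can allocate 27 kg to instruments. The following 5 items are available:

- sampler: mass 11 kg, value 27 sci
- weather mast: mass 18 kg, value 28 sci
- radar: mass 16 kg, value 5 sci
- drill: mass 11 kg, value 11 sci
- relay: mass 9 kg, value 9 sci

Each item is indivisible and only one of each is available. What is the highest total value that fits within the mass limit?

This is a 0/1 knapsack; check combinations near the capacity.
- sampler+drill: mass 11+11=22, value 27+11=38
- weather mast+relay: mass 18+9=27, value 28+9=37
- sampler+relay: mass 11+9=20, value 27+9=36
- sampler+radar: mass 11+16=27, value 27+5=32
Best: 38 sci.

38 sci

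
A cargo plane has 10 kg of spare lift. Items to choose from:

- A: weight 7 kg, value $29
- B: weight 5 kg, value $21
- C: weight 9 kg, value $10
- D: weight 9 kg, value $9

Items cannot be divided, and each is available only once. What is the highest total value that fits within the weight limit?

Check high-value combinations within 10 kg:
- A: weight 7, value 29
- B: weight 5, value 21
- C: weight 9, value 10
Best: $29.

$29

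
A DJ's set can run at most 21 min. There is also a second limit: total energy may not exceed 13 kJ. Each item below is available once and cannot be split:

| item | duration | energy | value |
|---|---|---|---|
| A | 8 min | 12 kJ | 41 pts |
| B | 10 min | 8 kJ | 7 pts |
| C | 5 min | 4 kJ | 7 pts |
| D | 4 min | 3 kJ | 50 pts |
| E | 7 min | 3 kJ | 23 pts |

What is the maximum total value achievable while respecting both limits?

80 pts

Feasible sets respecting both limits:
- C+D+E: duration 16, energy 10, value 80
- D+E: duration 11, energy 6, value 73
- B+D: duration 14, energy 11, value 57
- C+D: duration 9, energy 7, value 57
Best: 80 pts.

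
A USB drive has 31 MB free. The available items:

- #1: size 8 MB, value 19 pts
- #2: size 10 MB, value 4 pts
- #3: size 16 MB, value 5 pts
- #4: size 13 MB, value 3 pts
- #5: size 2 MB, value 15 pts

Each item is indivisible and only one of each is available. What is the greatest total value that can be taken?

Check high-value combinations within 31 MB:
- #1+#3+#5: size 8+16+2=26, value 19+5+15=39
- #1+#2+#5: size 8+10+2=20, value 19+4+15=38
- #1+#4+#5: size 8+13+2=23, value 19+3+15=37
- #1+#5: size 8+2=10, value 19+15=34
- #1+#2+#4: size 8+10+13=31, value 19+4+3=26
Best: 39 pts.

39 pts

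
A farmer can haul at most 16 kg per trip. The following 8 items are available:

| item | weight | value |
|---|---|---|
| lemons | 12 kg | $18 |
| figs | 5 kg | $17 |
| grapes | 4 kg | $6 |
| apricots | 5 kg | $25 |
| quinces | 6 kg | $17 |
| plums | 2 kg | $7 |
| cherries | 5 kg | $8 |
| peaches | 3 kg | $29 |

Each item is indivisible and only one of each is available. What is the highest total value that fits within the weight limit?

Check high-value combinations within 16 kg:
- figs+apricots+plums+peaches: weight 5+5+2+3=15, value 17+25+7+29=78
- apricots+quinces+plums+peaches: weight 5+6+2+3=16, value 25+17+7+29=78
- figs+apricots+peaches: weight 5+5+3=13, value 17+25+29=71
Best: $78.

$78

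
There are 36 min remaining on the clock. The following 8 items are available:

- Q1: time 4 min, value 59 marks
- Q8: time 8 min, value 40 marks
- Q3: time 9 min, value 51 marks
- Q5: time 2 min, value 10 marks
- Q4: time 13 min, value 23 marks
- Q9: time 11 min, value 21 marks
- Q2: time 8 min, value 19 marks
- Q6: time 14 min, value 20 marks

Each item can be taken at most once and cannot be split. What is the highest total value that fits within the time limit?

183 marks

Check high-value combinations within 36 min:
- Q1+Q8+Q3+Q5+Q4: time 4+8+9+2+13=36, value 59+40+51+10+23=183
- Q1+Q8+Q3+Q5+Q9: time 4+8+9+2+11=34, value 59+40+51+10+21=181
- Q1+Q8+Q3+Q5+Q2: time 4+8+9+2+8=31, value 59+40+51+10+19=179
- Q1+Q8+Q3+Q4: time 4+8+9+13=34, value 59+40+51+23=173
- Q1+Q8+Q3+Q9: time 4+8+9+11=32, value 59+40+51+21=171
Best: 183 marks.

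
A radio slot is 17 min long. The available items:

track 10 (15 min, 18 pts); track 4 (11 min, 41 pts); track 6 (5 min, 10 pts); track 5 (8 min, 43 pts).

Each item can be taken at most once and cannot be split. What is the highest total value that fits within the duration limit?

Check high-value combinations within 17 min:
- track 6+track 5: duration 5+8=13, value 10+43=53
- track 4+track 6: duration 11+5=16, value 41+10=51
- track 5: duration 8, value 43
Best: 53 pts.

53 pts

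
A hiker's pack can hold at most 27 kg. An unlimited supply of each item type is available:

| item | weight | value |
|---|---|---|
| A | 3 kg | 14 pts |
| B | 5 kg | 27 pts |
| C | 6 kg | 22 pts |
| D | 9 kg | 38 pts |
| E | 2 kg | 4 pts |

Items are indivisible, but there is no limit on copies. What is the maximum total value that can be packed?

Best value-per-unit is B at 27/5; filling with it alone gives 5×27 = 135.
Optimal mix: 5×B + 1×E → weight 27, value 139.

139 pts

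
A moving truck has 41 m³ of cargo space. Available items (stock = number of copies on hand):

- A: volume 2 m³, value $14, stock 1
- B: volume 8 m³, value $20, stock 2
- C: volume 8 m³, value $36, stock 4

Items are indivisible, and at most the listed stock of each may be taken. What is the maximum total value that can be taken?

Best selections within volume 41 and stock limits:
- 1×B + 4×C: volume 40, value 164
- 1×A + 4×C: volume 34, value 158
- 2×B + 3×C: volume 40, value 148
Best: $164.

$164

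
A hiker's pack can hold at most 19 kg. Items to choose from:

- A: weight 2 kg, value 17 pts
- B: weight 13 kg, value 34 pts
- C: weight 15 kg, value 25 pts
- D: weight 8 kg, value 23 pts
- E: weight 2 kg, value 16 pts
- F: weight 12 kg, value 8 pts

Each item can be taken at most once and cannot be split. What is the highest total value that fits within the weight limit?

Check high-value combinations within 19 kg:
- A+B+E: weight 2+13+2=17, value 17+34+16=67
- A+C+E: weight 2+15+2=19, value 17+25+16=58
- A+D+E: weight 2+8+2=12, value 17+23+16=56
- A+B: weight 2+13=15, value 17+34=51
- B+E: weight 13+2=15, value 34+16=50
Best: 67 pts.

67 pts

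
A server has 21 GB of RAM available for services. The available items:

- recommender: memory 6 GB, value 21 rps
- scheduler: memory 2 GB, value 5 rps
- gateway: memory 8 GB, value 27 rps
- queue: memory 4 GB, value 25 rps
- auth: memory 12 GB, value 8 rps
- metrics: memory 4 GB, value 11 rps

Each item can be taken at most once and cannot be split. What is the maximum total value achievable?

78 rps

Check high-value combinations within 21 GB:
- recommender+scheduler+gateway+queue: memory 6+2+8+4=20, value 21+5+27+25=78
- recommender+gateway+queue: memory 6+8+4=18, value 21+27+25=73
- scheduler+gateway+queue+metrics: memory 2+8+4+4=18, value 5+27+25+11=68
- recommender+scheduler+gateway+metrics: memory 6+2+8+4=20, value 21+5+27+11=64
- gateway+queue+metrics: memory 8+4+4=16, value 27+25+11=63
Best: 78 rps.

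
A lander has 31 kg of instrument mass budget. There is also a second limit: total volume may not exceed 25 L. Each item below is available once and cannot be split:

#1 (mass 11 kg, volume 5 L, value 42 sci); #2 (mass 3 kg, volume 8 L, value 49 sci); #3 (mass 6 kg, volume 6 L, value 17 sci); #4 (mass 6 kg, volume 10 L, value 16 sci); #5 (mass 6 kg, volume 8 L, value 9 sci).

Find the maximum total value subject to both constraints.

108 sci

Feasible sets respecting both limits:
- #1+#2+#3: mass 20, volume 19, value 108
- #1+#2+#4: mass 20, volume 23, value 107
- #1+#2+#5: mass 20, volume 21, value 100
Best: 108 sci.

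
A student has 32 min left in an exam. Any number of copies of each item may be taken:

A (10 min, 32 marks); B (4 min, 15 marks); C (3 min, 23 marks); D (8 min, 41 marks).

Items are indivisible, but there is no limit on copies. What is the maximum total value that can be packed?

230 marks

Best value-per-unit is C at 23/3, and filling with it alone uses time 10×3=30. No mix of the others beats 10×23 = 230.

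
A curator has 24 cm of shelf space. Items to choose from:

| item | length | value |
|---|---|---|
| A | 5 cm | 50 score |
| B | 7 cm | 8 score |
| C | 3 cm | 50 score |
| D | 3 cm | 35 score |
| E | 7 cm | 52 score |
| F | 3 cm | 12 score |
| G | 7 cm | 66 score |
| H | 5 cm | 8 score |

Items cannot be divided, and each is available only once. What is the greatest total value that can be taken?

This is a 0/1 knapsack; check combinations near the capacity.
- A+C+E+G: length 5+3+7+7=22, value 50+50+52+66=218
- C+D+E+F+G: length 3+3+7+3+7=23, value 50+35+52+12+66=215
- A+C+D+F+G: length 5+3+3+3+7=21, value 50+50+35+12+66=213
Best: 218 score.

218 score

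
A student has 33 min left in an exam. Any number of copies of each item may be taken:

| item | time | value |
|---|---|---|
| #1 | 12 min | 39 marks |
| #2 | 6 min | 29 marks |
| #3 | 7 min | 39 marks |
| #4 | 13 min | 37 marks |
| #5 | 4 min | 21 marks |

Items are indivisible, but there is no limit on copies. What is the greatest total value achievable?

180 marks

Best value-per-unit is #3 at 39/7; filling with it alone gives 4×39 = 156.
Optimal mix: 3×#3 + 3×#5 → time 33, value 180.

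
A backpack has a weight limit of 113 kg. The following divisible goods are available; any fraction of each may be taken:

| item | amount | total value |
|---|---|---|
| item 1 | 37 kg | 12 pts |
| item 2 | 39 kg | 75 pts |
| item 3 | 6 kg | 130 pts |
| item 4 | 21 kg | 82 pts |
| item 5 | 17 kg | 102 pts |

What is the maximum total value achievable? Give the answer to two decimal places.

398.73

Take in order of value per unit:
- item 3 (130/6 per unit): all 6 → value 130, running total 130.00
- item 5 (102/17 per unit): all 17 → value 102, running total 232.00
- item 4 (82/21 per unit): all 21 → value 82, running total 314.00
- item 2 (75/39 per unit): all 39 → value 75, running total 389.00
- item 1 (12/37 per unit): 30 of 37 → value 30×12/37 = 9.7297, running total 398.73
Total 398.73.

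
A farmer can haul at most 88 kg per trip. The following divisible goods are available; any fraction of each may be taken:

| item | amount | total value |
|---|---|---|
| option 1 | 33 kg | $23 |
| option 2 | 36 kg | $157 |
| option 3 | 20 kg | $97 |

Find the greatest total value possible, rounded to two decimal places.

Take in order of value per unit:
- option 3 (97/20 per unit): all 20 → value 97, running total 97.00
- option 2 (157/36 per unit): all 36 → value 157, running total 254.00
- option 1 (23/33 per unit): 32 of 33 → value 32×23/33 = 22.3030, running total 276.30
Total 276.30.

276.30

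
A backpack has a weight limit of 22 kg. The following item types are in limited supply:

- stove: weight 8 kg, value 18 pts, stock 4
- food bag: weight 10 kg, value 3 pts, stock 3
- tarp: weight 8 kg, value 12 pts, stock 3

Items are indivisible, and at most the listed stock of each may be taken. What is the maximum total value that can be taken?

36 pts

Top feasible selections:
- 2×stove: weight 16, value 36
- 1×stove + 1×tarp: weight 16, value 30
- 2×tarp: weight 16, value 24
- 1×stove + 1×food bag: weight 18, value 21
Best: 36 pts.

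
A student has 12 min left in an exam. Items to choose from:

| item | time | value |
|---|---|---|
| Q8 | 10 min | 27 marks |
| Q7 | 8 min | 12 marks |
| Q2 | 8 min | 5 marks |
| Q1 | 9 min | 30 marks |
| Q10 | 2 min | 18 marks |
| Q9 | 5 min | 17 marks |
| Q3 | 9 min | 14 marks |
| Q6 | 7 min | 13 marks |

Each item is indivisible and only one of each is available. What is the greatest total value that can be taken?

Check high-value combinations within 12 min:
- Q1+Q10: time 9+2=11, value 30+18=48
- Q8+Q10: time 10+2=12, value 27+18=45
- Q10+Q9: time 2+5=7, value 18+17=35
- Q10+Q3: time 2+9=11, value 18+14=32
Best: 48 marks.

48 marks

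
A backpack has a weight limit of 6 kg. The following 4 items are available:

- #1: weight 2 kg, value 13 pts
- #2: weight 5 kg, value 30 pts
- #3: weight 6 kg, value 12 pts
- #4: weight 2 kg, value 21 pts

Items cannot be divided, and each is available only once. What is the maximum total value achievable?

Check high-value combinations within 6 kg:
- #1+#4: weight 2+2=4, value 13+21=34
- #2: weight 5, value 30
- #4: weight 2, value 21
Best: 34 pts.

34 pts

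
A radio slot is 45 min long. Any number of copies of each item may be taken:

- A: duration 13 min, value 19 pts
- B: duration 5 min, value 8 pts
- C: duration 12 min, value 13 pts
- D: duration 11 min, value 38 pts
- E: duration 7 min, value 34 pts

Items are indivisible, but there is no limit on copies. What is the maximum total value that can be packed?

Best value-per-unit is E at 34/7, and filling with it alone uses duration 6×7=42. No mix of the others beats 6×34 = 204.

204 pts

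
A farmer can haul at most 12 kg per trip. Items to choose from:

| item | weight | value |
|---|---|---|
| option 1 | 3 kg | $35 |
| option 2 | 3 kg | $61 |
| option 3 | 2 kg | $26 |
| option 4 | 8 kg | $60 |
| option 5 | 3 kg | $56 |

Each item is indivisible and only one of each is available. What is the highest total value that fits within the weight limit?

Check high-value combinations within 12 kg:
- option 1+option 2+option 3+option 5: weight 3+3+2+3=11, value 35+61+26+56=178
- option 1+option 2+option 5: weight 3+3+3=9, value 35+61+56=152
- option 2+option 3+option 5: weight 3+2+3=8, value 61+26+56=143
- option 1+option 2+option 3: weight 3+3+2=8, value 35+61+26=122
Best: $178.

$178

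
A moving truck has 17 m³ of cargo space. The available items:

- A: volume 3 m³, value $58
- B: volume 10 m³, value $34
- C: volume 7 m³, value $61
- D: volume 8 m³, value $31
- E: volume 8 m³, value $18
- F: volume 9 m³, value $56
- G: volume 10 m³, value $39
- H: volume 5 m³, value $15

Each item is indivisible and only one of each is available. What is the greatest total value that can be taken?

Check high-value combinations within 17 m³:
- A+C+H: volume 3+7+5=15, value 58+61+15=134
- A+F+H: volume 3+9+5=17, value 58+56+15=129
- A+C: volume 3+7=10, value 58+61=119
- C+F: volume 7+9=16, value 61+56=117
Best: $134.

$134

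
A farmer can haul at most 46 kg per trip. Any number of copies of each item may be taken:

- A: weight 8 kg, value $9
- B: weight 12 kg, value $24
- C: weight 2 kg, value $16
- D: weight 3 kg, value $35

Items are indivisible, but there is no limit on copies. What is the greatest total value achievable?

Best value-per-unit is D at 35/3, and filling with it alone uses weight 15×3=45. No mix of the others beats 15×35 = 525.

$525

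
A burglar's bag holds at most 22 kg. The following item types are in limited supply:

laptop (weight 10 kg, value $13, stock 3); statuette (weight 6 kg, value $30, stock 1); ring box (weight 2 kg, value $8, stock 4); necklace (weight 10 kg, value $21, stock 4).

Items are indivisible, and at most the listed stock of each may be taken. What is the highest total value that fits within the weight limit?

$75

Best selections within weight 22 and stock limits:
- 1×statuette + 3×ring box + 1×necklace: weight 22, value 75
- 1×statuette + 2×ring box + 1×necklace: weight 20, value 67
- 1×laptop + 1×statuette + 3×ring box: weight 22, value 67
- 1×statuette + 4×ring box: weight 14, value 62
Best: $75.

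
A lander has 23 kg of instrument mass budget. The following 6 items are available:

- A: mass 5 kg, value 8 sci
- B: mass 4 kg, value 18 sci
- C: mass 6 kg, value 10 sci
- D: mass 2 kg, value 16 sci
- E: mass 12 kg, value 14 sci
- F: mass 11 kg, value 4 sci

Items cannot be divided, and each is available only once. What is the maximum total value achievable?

Check high-value combinations within 23 kg:
- A+B+D+E: mass 5+4+2+12=23, value 8+18+16+14=56
- A+B+C+D: mass 5+4+6+2=17, value 8+18+10+16=52
- B+D+E: mass 4+2+12=18, value 18+16+14=48
Best: 56 sci.

56 sci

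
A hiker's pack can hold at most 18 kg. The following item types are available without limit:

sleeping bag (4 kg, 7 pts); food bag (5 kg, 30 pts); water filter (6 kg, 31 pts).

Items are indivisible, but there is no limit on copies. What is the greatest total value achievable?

93 pts

Best value-per-unit is food bag at 30/5; filling with it alone gives 3×30 = 90.
Optimal mix: 3×water filter → weight 18, value 93.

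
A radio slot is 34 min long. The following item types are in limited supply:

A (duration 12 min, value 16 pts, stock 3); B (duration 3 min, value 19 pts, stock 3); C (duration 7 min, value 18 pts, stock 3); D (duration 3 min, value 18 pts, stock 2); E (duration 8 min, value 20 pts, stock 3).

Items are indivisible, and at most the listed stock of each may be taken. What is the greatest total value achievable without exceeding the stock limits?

Top feasible selections:
- 3×B + 2×D + 2×E: duration 31, value 133
- 3×B + 1×C + 2×D + 1×E: duration 30, value 131
Best: 133 pts.

133 pts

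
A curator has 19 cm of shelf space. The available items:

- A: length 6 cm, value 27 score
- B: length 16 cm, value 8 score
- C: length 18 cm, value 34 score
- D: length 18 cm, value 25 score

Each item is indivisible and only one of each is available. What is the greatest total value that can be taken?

34 score

Check high-value combinations within 19 cm:
- C: length 18, value 34
- A: length 6, value 27
- D: length 18, value 25
Best: 34 score.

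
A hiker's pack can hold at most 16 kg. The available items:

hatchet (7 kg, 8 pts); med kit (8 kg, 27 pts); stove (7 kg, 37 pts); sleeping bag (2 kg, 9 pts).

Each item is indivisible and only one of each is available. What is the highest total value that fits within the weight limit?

Check high-value combinations within 16 kg:
- med kit+stove: weight 8+7=15, value 27+37=64
- hatchet+stove+sleeping bag: weight 7+7+2=16, value 8+37+9=54
- stove+sleeping bag: weight 7+2=9, value 37+9=46
- hatchet+stove: weight 7+7=14, value 8+37=45
Best: 64 pts.

64 pts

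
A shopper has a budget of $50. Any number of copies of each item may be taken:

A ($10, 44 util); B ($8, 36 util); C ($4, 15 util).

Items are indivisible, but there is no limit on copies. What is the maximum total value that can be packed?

224 util

Best value-per-unit is B at 36/8; filling with it alone gives 6×36 = 216.
Optimal mix: 1×A + 5×B → cost 50, value 224.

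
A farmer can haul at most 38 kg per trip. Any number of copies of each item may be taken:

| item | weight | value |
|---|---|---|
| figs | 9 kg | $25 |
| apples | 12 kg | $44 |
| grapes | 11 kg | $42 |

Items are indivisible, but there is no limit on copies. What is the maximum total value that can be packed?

Best value-per-unit is grapes at 42/11; filling with it alone gives 3×42 = 126.
Optimal mix: 3×apples → weight 36, value 132.

$132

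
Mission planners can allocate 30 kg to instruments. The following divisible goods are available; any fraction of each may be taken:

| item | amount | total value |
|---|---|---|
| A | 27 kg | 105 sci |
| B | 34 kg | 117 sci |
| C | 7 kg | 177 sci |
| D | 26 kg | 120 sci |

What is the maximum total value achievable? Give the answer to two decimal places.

283.15

Take in order of value per unit:
- C (177/7 per unit): all 7 → value 177, running total 177.00
- D (120/26 per unit): 23 of 26 → value 23×120/26 = 106.1538, running total 283.15
Total 283.15.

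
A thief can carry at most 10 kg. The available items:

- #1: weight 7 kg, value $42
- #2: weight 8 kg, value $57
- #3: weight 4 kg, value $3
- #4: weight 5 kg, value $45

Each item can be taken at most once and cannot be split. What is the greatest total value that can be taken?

$57

Check high-value combinations within 10 kg:
- #2: weight 8, value 57
- #3+#4: weight 4+5=9, value 3+45=48
- #4: weight 5, value 45
- #1: weight 7, value 42
Best: $57.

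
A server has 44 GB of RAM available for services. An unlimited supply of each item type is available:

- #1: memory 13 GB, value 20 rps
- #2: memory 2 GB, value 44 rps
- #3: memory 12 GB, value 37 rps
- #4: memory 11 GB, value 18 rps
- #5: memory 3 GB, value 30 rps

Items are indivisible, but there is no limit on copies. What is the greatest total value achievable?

Best value-per-unit is #2 at 44/2, and filling with it alone uses memory 22×2=44. No mix of the others beats 22×44 = 968.

968 rps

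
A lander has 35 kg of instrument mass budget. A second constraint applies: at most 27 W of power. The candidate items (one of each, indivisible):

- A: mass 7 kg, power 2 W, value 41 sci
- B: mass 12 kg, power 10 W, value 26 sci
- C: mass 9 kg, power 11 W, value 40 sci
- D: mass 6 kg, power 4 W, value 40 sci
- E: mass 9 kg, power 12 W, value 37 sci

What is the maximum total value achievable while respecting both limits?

147 sci

Feasible sets respecting both limits:
- A+B+C+D: mass 34, power 27, value 147
- A+C+D: mass 22, power 17, value 121
- A+C+E: mass 25, power 25, value 118
- A+D+E: mass 22, power 18, value 118
Best: 147 sci.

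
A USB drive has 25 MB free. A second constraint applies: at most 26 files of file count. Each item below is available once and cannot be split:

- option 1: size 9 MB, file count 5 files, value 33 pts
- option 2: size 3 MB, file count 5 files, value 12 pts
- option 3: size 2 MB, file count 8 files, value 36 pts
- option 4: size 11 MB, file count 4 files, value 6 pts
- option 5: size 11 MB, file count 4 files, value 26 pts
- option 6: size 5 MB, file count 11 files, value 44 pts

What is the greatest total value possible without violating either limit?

Feasible sets respecting both limits:
- option 1+option 3+option 6: size 16, file count 24, value 113
- option 1+option 2+option 3+option 5: size 25, file count 22, value 107
- option 3+option 5+option 6: size 18, file count 23, value 106
Best: 113 pts.

113 pts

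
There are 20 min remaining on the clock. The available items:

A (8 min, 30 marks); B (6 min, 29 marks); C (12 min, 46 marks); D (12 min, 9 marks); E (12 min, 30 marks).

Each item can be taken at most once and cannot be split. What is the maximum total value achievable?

76 marks

Check high-value combinations within 20 min:
- A+C: time 8+12=20, value 30+46=76
- B+C: time 6+12=18, value 29+46=75
- A+E: time 8+12=20, value 30+30=60
- A+B: time 8+6=14, value 30+29=59
- B+E: time 6+12=18, value 29+30=59
Best: 76 marks.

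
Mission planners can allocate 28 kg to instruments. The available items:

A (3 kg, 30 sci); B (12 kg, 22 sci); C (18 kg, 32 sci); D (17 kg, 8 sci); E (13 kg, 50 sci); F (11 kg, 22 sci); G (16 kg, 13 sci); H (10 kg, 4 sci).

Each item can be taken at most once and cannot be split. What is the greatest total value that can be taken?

Check high-value combinations within 28 kg:
- A+E+F: mass 3+13+11=27, value 30+50+22=102
- A+B+E: mass 3+12+13=28, value 30+22+50=102
- A+E+H: mass 3+13+10=26, value 30+50+4=84
- A+E: mass 3+13=16, value 30+50=80
Best: 102 sci.

102 sci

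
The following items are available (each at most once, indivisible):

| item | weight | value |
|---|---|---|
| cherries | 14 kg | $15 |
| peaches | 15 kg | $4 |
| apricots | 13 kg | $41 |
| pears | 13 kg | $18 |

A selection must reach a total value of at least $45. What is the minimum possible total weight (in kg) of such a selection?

Subsets with value ≥ 45, sorted by total weight:
- apricots+pears: weight 26, value 59
- cherries+apricots: weight 27, value 56
- peaches+apricots: weight 28, value 45
Minimum weight: 26 kg.

26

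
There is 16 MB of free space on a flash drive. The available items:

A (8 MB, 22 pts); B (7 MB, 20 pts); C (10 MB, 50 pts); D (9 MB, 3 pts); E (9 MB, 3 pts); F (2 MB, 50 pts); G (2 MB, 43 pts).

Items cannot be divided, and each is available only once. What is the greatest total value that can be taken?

143 pts

Check high-value combinations within 16 MB:
- C+F+G: size 10+2+2=14, value 50+50+43=143
- A+F+G: size 8+2+2=12, value 22+50+43=115
- B+F+G: size 7+2+2=11, value 20+50+43=113
Best: 143 pts.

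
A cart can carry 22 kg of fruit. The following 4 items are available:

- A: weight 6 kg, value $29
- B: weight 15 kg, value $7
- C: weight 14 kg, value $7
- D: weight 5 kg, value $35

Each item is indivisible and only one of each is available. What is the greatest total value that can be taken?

$64

This is a 0/1 knapsack; check combinations near the capacity.
- A+D: weight 6+5=11, value 29+35=64
- C+D: weight 14+5=19, value 7+35=42
- B+D: weight 15+5=20, value 7+35=42
Best: $64.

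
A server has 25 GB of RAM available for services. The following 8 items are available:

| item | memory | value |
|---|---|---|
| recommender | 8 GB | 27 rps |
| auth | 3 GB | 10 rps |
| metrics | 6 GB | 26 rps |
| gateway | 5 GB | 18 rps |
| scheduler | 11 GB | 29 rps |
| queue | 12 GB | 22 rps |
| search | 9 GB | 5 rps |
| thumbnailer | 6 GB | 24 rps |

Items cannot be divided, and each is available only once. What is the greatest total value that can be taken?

Check high-value combinations within 25 GB:
- recommender+metrics+gateway+thumbnailer: memory 8+6+5+6=25, value 27+26+18+24=95
- recommender+auth+metrics+thumbnailer: memory 8+3+6+6=23, value 27+10+26+24=87
- auth+metrics+gateway+scheduler: memory 3+6+5+11=25, value 10+26+18+29=83
- recommender+metrics+scheduler: memory 8+6+11=25, value 27+26+29=82
Best: 95 rps.

95 rps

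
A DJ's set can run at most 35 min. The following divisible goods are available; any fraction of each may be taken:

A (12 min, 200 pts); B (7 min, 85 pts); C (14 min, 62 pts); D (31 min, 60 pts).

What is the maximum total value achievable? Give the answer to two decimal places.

Take in order of value per unit:
- A (200/12 per unit): all 12 → value 200, running total 200.00
- B (85/7 per unit): all 7 → value 85, running total 285.00
- C (62/14 per unit): all 14 → value 62, running total 347.00
- D (60/31 per unit): 2 of 31 → value 2×60/31 = 3.8710, running total 350.87
Total 350.87.

350.87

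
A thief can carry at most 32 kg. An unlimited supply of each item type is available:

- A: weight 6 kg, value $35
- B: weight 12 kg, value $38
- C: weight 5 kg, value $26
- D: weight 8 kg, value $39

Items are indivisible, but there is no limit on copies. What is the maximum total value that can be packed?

Best value-per-unit is A at 35/6; filling with it alone gives 5×35 = 175.
Optimal mix: 4×A + 1×D → weight 32, value 179.

$179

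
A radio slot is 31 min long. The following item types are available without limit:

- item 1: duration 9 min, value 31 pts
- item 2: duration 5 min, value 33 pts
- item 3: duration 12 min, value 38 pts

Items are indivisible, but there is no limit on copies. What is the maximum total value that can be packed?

198 pts

Best value-per-unit is item 2 at 33/5, and filling with it alone uses duration 6×5=30. No mix of the others beats 6×33 = 198.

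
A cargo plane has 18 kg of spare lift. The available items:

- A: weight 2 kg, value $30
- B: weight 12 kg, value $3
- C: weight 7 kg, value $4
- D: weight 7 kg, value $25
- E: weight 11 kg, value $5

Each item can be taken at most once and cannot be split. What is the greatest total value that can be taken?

$59

This is a 0/1 knapsack; check combinations near the capacity.
- A+C+D: weight 2+7+7=16, value 30+4+25=59
- A+D: weight 2+7=9, value 30+25=55
- A+E: weight 2+11=13, value 30+5=35
- A+C: weight 2+7=9, value 30+4=34
- A+B: weight 2+12=14, value 30+3=33
Best: $59.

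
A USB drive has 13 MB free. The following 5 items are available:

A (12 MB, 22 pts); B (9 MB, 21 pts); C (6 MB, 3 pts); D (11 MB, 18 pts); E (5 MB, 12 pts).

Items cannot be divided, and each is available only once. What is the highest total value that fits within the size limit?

Check high-value combinations within 13 MB:
- A: size 12, value 22
- B: size 9, value 21
- D: size 11, value 18
Best: 22 pts.

22 pts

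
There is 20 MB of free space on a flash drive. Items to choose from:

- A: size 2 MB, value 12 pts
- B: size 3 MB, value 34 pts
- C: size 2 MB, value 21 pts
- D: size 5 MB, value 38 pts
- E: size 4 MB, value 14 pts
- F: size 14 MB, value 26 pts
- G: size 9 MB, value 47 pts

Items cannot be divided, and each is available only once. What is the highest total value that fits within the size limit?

140 pts

Check high-value combinations within 20 MB:
- B+C+D+G: size 3+2+5+9=19, value 34+21+38+47=140
- A+B+D+G: size 2+3+5+9=19, value 12+34+38+47=131
- A+B+C+E+G: size 2+3+2+4+9=20, value 12+34+21+14+47=128
Best: 140 pts.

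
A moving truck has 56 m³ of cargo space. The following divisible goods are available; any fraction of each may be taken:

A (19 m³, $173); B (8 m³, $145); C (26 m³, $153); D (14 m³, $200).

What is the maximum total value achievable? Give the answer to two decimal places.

Take in order of value per unit:
- B (145/8 per unit): all 8 → value 145, running total 145.00
- D (200/14 per unit): all 14 → value 200, running total 345.00
- A (173/19 per unit): all 19 → value 173, running total 518.00
- C (153/26 per unit): 15 of 26 → value 15×153/26 = 88.2692, running total 606.27
Total 606.27.

606.27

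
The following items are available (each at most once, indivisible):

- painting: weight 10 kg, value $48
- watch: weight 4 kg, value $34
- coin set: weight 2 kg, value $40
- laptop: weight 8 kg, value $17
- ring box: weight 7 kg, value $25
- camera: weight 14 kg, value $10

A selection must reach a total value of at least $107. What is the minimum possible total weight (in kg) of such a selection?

Subsets with value ≥ 107, sorted by total weight:
- painting+watch+coin set: weight 16, value 122
- painting+coin set+ring box: weight 19, value 113
Minimum weight: 16 kg.

16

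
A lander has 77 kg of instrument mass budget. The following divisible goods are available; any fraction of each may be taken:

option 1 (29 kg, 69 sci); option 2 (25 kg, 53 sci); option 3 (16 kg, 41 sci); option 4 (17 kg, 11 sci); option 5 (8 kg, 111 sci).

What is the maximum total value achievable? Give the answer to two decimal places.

Take in order of value per unit:
- option 5 (111/8 per unit): all 8 → value 111, running total 111.00
- option 3 (41/16 per unit): all 16 → value 41, running total 152.00
- option 1 (69/29 per unit): all 29 → value 69, running total 221.00
- option 2 (53/25 per unit): 24 of 25 → value 24×53/25 = 50.8800, running total 271.88
Total 271.88.

271.88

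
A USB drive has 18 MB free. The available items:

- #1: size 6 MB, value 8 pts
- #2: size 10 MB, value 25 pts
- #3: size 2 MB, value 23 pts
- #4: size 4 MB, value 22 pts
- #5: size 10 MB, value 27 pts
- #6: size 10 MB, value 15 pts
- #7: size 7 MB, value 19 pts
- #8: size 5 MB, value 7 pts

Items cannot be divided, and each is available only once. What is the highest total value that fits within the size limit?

Check high-value combinations within 18 MB:
- #3+#4+#5: size 2+4+10=16, value 23+22+27=72
- #3+#4+#7+#8: size 2+4+7+5=18, value 23+22+19+7=71
- #2+#3+#4: size 10+2+4=16, value 25+23+22=70
- #3+#4+#7: size 2+4+7=13, value 23+22+19=64
- #3+#4+#6: size 2+4+10=16, value 23+22+15=60
Best: 72 pts.

72 pts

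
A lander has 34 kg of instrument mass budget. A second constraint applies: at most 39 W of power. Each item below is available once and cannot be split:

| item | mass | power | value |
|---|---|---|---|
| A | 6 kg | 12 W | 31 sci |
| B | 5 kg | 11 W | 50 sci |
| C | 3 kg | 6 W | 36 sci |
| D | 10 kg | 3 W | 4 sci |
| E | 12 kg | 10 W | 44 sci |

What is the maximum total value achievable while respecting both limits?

Feasible sets respecting both limits:
- A+B+C+E: mass 26, power 39, value 161
- B+C+D+E: mass 30, power 30, value 134
- B+C+E: mass 20, power 27, value 130
- A+B+D+E: mass 33, power 36, value 129
Best: 161 sci.

161 sci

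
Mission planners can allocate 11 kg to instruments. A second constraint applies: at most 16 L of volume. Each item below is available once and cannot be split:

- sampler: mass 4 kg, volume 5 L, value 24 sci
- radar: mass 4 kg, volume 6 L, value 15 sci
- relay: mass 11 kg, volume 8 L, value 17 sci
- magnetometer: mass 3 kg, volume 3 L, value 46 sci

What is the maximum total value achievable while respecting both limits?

Feasible sets respecting both limits:
- sampler+radar+magnetometer: mass 11, volume 14, value 85
- sampler+magnetometer: mass 7, volume 8, value 70
- radar+magnetometer: mass 7, volume 9, value 61
Best: 85 sci.

85 sci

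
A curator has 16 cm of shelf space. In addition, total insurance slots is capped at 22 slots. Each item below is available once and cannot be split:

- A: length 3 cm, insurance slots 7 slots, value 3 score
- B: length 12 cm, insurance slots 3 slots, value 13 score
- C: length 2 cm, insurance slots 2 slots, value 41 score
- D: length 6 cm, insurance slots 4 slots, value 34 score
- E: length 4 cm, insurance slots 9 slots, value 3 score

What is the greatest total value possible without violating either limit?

81 score

Feasible sets respecting both limits:
- A+C+D+E: length 15, insurance slots 22, value 81
- A+C+D: length 11, insurance slots 13, value 78
- C+D+E: length 12, insurance slots 15, value 78
- C+D: length 8, insurance slots 6, value 75
Best: 81 score.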